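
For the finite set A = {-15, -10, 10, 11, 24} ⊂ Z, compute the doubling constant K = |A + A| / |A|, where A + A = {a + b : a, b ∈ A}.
K = |A + A| / |A| = 15/5 = 3

Enumerate A + A = {a + b : a, b ∈ A}. With |A| = 5, there are |A|^2 = 25 ordered sum pairs; collecting distinct values, A + A = {-30, -25, -20, -5, -4, 0, 1, 9, 14, 20, 21, 22, 34, 35, 48}, so |A + A| = 15. Thus K = 15/5 = 3. For comparison, the minimum possible |A + A| over all 5-element sets is 2·5 − 1 = 9 (so min K = 9/5), attained only by arithmetic progressions.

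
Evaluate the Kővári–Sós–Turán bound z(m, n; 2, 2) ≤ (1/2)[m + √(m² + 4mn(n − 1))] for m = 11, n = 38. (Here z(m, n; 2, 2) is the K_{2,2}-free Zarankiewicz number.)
z(11, 38; 2, 2) ≤ (1/2)[11 + √(11² + 4·11·38·37)] = (1/2)[11 + √61985] = 129.9839

Kővári–Sós–Turán: let r_1, ..., r_11 be the row sums and z = Σ r_i the total number of 1s. Each pair of columns can share at most one row with both entries 1 (else a 2×2 all-ones block appears), so Σ_i C(r_i, 2) ≤ C(38, 2) = 703. By convexity Σ_i C(r_i, 2) ≥ 11·C(z/11, 2) = z(z − 11)/(2·11), giving z² − 11z − 11·38·37 ≤ 0 and hence z ≤ (1/2)[11 + √(121 + 4·15466)] = (1/2)[11 + √61985] ≈ (1/2)(11 + 248.9679) = 129.9839.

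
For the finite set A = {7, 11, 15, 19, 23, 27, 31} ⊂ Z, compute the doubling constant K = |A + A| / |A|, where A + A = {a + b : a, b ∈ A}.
K = |A + A| / |A| = 13/7

Enumerate A + A = {a + b : a, b ∈ A}. With |A| = 7, there are |A|^2 = 49 ordered sum pairs; collecting distinct values, A + A = {14, 18, 22, 26, 30, 34, 38, 42, 46, 50, 54, 58, 62}, so |A + A| = 13. Thus K = 13/7. Here |A + A| = 2|A| − 1 = 13, the minimum possible — so K = 13/7 is minimal, which holds iff A is an arithmetic progression.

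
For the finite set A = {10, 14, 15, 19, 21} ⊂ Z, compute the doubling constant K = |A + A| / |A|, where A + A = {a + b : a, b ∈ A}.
K = |A + A| / |A| = 14/5

Enumerate A + A = {a + b : a, b ∈ A}. With |A| = 5, there are |A|^2 = 25 ordered sum pairs; collecting distinct values, A + A = {20, 24, 25, 28, 29, 30, 31, 33, 34, 35, 36, 38, 40, 42}, so |A + A| = 14. Thus K = 14/5. For comparison, the minimum possible |A + A| over all 5-element sets is 2·5 − 1 = 9 (so min K = 9/5), attained only by arithmetic progressions.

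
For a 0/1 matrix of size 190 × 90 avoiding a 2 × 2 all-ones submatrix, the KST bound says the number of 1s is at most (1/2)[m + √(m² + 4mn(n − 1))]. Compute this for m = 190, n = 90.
z(190, 90; 2, 2) ≤ (1/2)[190 + √(190² + 4·190·90·89)] = (1/2)[190 + √6123700] = 1332.3055

Kővári–Sós–Turán: let r_1, ..., r_190 be the row sums and z = Σ r_i the total number of 1s. Each pair of columns can share at most one row with both entries 1 (else a 2×2 all-ones block appears), so Σ_i C(r_i, 2) ≤ C(90, 2) = 4005. By convexity Σ_i C(r_i, 2) ≥ 190·C(z/190, 2) = z(z − 190)/(2·190), giving z² − 190z − 190·90·89 ≤ 0 and hence z ≤ (1/2)[190 + √(36100 + 4·1521900)] = (1/2)[190 + √6123700] ≈ (1/2)(190 + 2474.6111) = 1332.3055.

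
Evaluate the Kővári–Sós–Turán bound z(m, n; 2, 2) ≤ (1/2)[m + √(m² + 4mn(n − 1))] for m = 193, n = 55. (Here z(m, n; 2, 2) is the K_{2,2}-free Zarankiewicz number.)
z(193, 55; 2, 2) ≤ (1/2)[193 + √(193² + 4·193·55·54)] = (1/2)[193 + √2330089] = 859.7315

Kővári–Sós–Turán: let r_1, ..., r_193 be the row sums and z = Σ r_i the total number of 1s. Each pair of columns can share at most one row with both entries 1 (else a 2×2 all-ones block appears), so Σ_i C(r_i, 2) ≤ C(55, 2) = 1485. By convexity Σ_i C(r_i, 2) ≥ 193·C(z/193, 2) = z(z − 193)/(2·193), giving z² − 193z − 193·55·54 ≤ 0 and hence z ≤ (1/2)[193 + √(37249 + 4·573210)] = (1/2)[193 + √2330089] ≈ (1/2)(193 + 1526.4629) = 859.7315.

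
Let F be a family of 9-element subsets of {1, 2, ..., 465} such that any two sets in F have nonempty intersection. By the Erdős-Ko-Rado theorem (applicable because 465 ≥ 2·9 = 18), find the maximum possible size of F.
max |F| = C(464, 8) = 50150301045289038

The Erdős-Ko-Rado theorem states: for n ≥ 2k, an intersecting family of k-subsets of an n-element set has size at most C(n − 1, k − 1), with equality for 'star' families {A ⊆ [n] : |A| = k, i ∈ A} (fix an element i). For n = 465, k = 9: C(464, 8) = 50150301045289038.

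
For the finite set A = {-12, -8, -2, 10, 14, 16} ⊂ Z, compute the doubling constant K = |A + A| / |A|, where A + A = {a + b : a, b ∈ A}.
K = |A + A| / |A| = 19/6

Enumerate A + A = {a + b : a, b ∈ A}. With |A| = 6, there are |A|^2 = 36 ordered sum pairs; collecting distinct values, A + A = {-24, -20, -16, -14, -10, -4, -2, 2, 4, 6, 8, 12, 14, 20, 24, 26, 28, 30, 32}, so |A + A| = 19. Thus K = 19/6. For comparison, the minimum possible |A + A| over all 6-element sets is 2·6 − 1 = 11 (so min K = 11/6), attained only by arithmetic progressions.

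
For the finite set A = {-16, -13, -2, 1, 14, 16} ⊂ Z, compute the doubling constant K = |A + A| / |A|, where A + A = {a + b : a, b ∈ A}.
K = |A + A| / |A| = 20/6 = 10/3

Enumerate A + A = {a + b : a, b ∈ A}. With |A| = 6, there are |A|^2 = 36 ordered sum pairs; collecting distinct values, A + A = {-32, -29, -26, -18, -15, -12, -4, -2, -1, 0, 1, 2, 3, 12, 14, 15, 17, 28, 30, 32}, so |A + A| = 20. Thus K = 20/6 = 10/3. For comparison, the minimum possible |A + A| over all 6-element sets is 2·6 − 1 = 11 (so min K = 11/6), attained only by arithmetic progressions.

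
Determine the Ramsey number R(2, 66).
R(2, 66) = 66

R(2, k) = k for all k ≥ 2: in a 2-colouring of K_k, either some edge is red (a red K_2) or all edges are blue (a blue K_k). And K_{65} coloured all-blue has no blue K_66, so R(2, 66) > 65. Hence R(2, 66) = 66.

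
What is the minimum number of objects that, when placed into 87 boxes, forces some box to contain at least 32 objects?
n = (32 − 1)·87 + 1 = 2698

By the generalised pigeonhole principle, to guarantee some box contains ≥ r objects we need more than (r − 1) · k objects total. Threshold: n = (r − 1) · k + 1. With r = 32 and k = 87: n = 31 · 87 + 1 = 2697 + 1 = 2698. For n = 2697 = 31 · 87, we can put exactly 31 objects in every box, avoiding 32 in any single one — so 2698 is tight.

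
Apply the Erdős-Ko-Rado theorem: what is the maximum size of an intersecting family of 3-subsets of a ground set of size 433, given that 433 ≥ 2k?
max |F| = C(432, 2) = 93096

Erdős-Ko-Rado (1961): when n ≥ 2k, max |F| = C(n−1, k−1). The bound is attained by the star {A : i ∈ A} for any fixed i ∈ [n]. Here C(433−1, 3−1) = C(432, 2) = 93096.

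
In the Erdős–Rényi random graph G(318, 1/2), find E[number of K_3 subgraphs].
E[# K_3] = C(318, 3) · (1/2)^C(3, 2) = 5309116 / 2^3 = 1327279/2 = 663639.5

For each 3-subset S of vertices (there are C(318, 3) = 5309116 such S), let X_S = 1 if S induces a K_3 (all C(3, 2) = 3 edges present). Then P(X_S = 1) = (1/2)^3 = 1/8. By linearity of expectation, E[# K_3] = C(318, 3) · (1/2)^3 = 5309116 / 8 = 1327279/2 = 663639.5.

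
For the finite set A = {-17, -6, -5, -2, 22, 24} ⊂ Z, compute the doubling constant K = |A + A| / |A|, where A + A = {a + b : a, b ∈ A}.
K = |A + A| / |A| = 21/6 = 7/2

Enumerate A + A = {a + b : a, b ∈ A}. With |A| = 6, there are |A|^2 = 36 ordered sum pairs; collecting distinct values, A + A = {-34, -23, -22, -19, -12, -11, -10, -8, -7, -4, 5, 7, 16, 17, 18, 19, 20, 22, 44, 46, 48}, so |A + A| = 21. Thus K = 21/6 = 7/2. For comparison, the minimum possible |A + A| over all 6-element sets is 2·6 − 1 = 11 (so min K = 11/6), attained only by arithmetic progressions.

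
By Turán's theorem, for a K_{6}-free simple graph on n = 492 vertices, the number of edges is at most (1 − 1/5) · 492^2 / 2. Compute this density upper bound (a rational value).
Turán density bound = (4/5) · 492^2/2 = 484128/5 ≈ 96825.6

Turán's theorem: ex(n, K_{r+1}) is achieved by the complete r-partite Turán graph T(n, r) with parts as balanced as possible, and is at most (1 − 1/r) · n^2/2. For r = 5, n = 492: the density bound is (4/5) · 242064/2 = 484128/5 ≈ 96825.6. The integer-valued extremum is e(T(492, 5)) = 96825, which is strictly less than the density bound 484128/5 since 5 ∤ 492 (the parts of T(492, 5) cannot all be equal).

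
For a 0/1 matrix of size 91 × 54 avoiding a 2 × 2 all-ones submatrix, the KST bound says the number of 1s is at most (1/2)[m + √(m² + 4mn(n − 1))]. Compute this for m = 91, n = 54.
z(91, 54; 2, 2) ≤ (1/2)[91 + √(91² + 4·91·54·53)] = (1/2)[91 + √1050049] = 557.8595

Kővári–Sós–Turán: let r_1, ..., r_91 be the row sums and z = Σ r_i the total number of 1s. Each pair of columns can share at most one row with both entries 1 (else a 2×2 all-ones block appears), so Σ_i C(r_i, 2) ≤ C(54, 2) = 1431. By convexity Σ_i C(r_i, 2) ≥ 91·C(z/91, 2) = z(z − 91)/(2·91), giving z² − 91z − 91·54·53 ≤ 0 and hence z ≤ (1/2)[91 + √(8281 + 4·260442)] = (1/2)[91 + √1050049] ≈ (1/2)(91 + 1024.719) = 557.8595.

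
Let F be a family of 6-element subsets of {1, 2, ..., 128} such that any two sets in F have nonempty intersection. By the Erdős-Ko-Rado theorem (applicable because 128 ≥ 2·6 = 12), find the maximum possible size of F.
max |F| = C(127, 5) = 254231775

The Erdős-Ko-Rado theorem states: for n ≥ 2k, an intersecting family of k-subsets of an n-element set has size at most C(n − 1, k − 1), with equality for 'star' families {A ⊆ [n] : |A| = k, i ∈ A} (fix an element i). For n = 128, k = 6: C(127, 5) = 254231775.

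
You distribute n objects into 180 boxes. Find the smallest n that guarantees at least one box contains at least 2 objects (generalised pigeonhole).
n = (2 − 1)·180 + 1 = 181

By the generalised pigeonhole principle, to guarantee some box contains ≥ r objects we need more than (r − 1) · k objects total. Threshold: n = (r − 1) · k + 1. With r = 2 and k = 180: n = 1 · 180 + 1 = 180 + 1 = 181. For n = 180 = 1 · 180, we can put exactly 1 objects in every box, avoiding 2 in any single one — so 181 is tight.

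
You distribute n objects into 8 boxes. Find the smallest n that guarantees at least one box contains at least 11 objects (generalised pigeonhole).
n = (11 − 1)·8 + 1 = 81

By the generalised pigeonhole principle, to guarantee some box contains ≥ r objects we need more than (r − 1) · k objects total. Threshold: n = (r − 1) · k + 1. With r = 11 and k = 8: n = 10 · 8 + 1 = 80 + 1 = 81. For n = 80 = 10 · 8, we can put exactly 10 objects in every box, avoiding 11 in any single one — so 81 is tight.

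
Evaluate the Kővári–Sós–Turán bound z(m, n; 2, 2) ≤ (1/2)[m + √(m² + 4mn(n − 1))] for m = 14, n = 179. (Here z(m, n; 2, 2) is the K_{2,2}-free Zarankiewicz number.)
z(14, 179; 2, 2) ≤ (1/2)[14 + √(14² + 4·14·179·178)] = (1/2)[14 + √1784468] = 674.9199

Kővári–Sós–Turán: let r_1, ..., r_14 be the row sums and z = Σ r_i the total number of 1s. Each pair of columns can share at most one row with both entries 1 (else a 2×2 all-ones block appears), so Σ_i C(r_i, 2) ≤ C(179, 2) = 15931. By convexity Σ_i C(r_i, 2) ≥ 14·C(z/14, 2) = z(z − 14)/(2·14), giving z² − 14z − 14·179·178 ≤ 0 and hence z ≤ (1/2)[14 + √(196 + 4·446068)] = (1/2)[14 + √1784468] ≈ (1/2)(14 + 1335.8398) = 674.9199.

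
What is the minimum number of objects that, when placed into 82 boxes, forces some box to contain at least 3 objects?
n = (3 − 1)·82 + 1 = 165

By the generalised pigeonhole principle, to guarantee some box contains ≥ r objects we need more than (r − 1) · k objects total. Threshold: n = (r − 1) · k + 1. With r = 3 and k = 82: n = 2 · 82 + 1 = 164 + 1 = 165. For n = 164 = 2 · 82, we can put exactly 2 objects in every box, avoiding 3 in any single one — so 165 is tight.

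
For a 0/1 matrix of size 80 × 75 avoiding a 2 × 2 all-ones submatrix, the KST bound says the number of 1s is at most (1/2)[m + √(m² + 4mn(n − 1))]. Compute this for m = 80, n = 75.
z(80, 75; 2, 2) ≤ (1/2)[80 + √(80² + 4·80·75·74)] = (1/2)[80 + √1782400] = 707.5328

Kővári–Sós–Turán: let r_1, ..., r_80 be the row sums and z = Σ r_i the total number of 1s. Each pair of columns can share at most one row with both entries 1 (else a 2×2 all-ones block appears), so Σ_i C(r_i, 2) ≤ C(75, 2) = 2775. By convexity Σ_i C(r_i, 2) ≥ 80·C(z/80, 2) = z(z − 80)/(2·80), giving z² − 80z − 80·75·74 ≤ 0 and hence z ≤ (1/2)[80 + √(6400 + 4·444000)] = (1/2)[80 + √1782400] ≈ (1/2)(80 + 1335.0655) = 707.5328.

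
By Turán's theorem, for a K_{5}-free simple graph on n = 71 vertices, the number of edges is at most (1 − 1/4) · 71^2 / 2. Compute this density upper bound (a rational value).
Turán density bound = (3/4) · 71^2/2 = 15123/8 ≈ 1890.375

Turán's theorem: ex(n, K_{r+1}) is achieved by the complete r-partite Turán graph T(n, r) with parts as balanced as possible, and is at most (1 − 1/r) · n^2/2. For r = 4, n = 71: the density bound is (3/4) · 5041/2 = 15123/8 ≈ 1890.375. The integer-valued extremum is e(T(71, 4)) = 1890, which is strictly less than the density bound 15123/8 since 4 ∤ 71 (the parts of T(71, 4) cannot all be equal).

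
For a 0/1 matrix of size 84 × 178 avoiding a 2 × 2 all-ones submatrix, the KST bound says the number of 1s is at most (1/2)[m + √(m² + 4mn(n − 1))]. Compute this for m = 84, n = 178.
z(84, 178; 2, 2) ≤ (1/2)[84 + √(84² + 4·84·178·177)] = (1/2)[84 + √10593072] = 1669.35

Kővári–Sós–Turán: let r_1, ..., r_84 be the row sums and z = Σ r_i the total number of 1s. Each pair of columns can share at most one row with both entries 1 (else a 2×2 all-ones block appears), so Σ_i C(r_i, 2) ≤ C(178, 2) = 15753. By convexity Σ_i C(r_i, 2) ≥ 84·C(z/84, 2) = z(z − 84)/(2·84), giving z² − 84z − 84·178·177 ≤ 0 and hence z ≤ (1/2)[84 + √(7056 + 4·2646504)] = (1/2)[84 + √10593072] ≈ (1/2)(84 + 3254.7) = 1669.35.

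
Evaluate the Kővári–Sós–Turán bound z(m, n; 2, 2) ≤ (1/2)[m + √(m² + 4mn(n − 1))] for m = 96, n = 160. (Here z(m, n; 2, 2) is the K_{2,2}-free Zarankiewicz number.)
z(96, 160; 2, 2) ≤ (1/2)[96 + √(96² + 4·96·160·159)] = (1/2)[96 + √9778176] = 1611.5038

Kővári–Sós–Turán: let r_1, ..., r_96 be the row sums and z = Σ r_i the total number of 1s. Each pair of columns can share at most one row with both entries 1 (else a 2×2 all-ones block appears), so Σ_i C(r_i, 2) ≤ C(160, 2) = 12720. By convexity Σ_i C(r_i, 2) ≥ 96·C(z/96, 2) = z(z − 96)/(2·96), giving z² − 96z − 96·160·159 ≤ 0 and hence z ≤ (1/2)[96 + √(9216 + 4·2442240)] = (1/2)[96 + √9778176] ≈ (1/2)(96 + 3127.0075) = 1611.5038.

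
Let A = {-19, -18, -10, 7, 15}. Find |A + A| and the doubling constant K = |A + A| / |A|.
K = |A + A| / |A| = 14/5

Enumerate A + A = {a + b : a, b ∈ A}. With |A| = 5, there are |A|^2 = 25 ordered sum pairs; collecting distinct values, A + A = {-38, -37, -36, -29, -28, -20, -12, -11, -4, -3, 5, 14, 22, 30}, so |A + A| = 14. Thus K = 14/5. For comparison, the minimum possible |A + A| over all 5-element sets is 2·5 − 1 = 9 (so min K = 9/5), attained only by arithmetic progressions.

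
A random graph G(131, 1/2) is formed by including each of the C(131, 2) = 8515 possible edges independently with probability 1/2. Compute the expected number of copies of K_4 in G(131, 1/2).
E[# K_4] = C(131, 4) · (1/2)^C(4, 2) = 11716640 / 2^6 = 366145/2 = 183072.5

For each 4-subset S of vertices (there are C(131, 4) = 11716640 such S), let X_S = 1 if S induces a K_4 (all C(4, 2) = 6 edges present). Then P(X_S = 1) = (1/2)^6 = 1/64. By linearity of expectation, E[# K_4] = C(131, 4) · (1/2)^6 = 11716640 / 64 = 366145/2 = 183072.5.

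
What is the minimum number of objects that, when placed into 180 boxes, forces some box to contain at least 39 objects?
n = (39 − 1)·180 + 1 = 6841

By the generalised pigeonhole principle, to guarantee some box contains ≥ r objects we need more than (r − 1) · k objects total. Threshold: n = (r − 1) · k + 1. With r = 39 and k = 180: n = 38 · 180 + 1 = 6840 + 1 = 6841. For n = 6840 = 38 · 180, we can put exactly 38 objects in every box, avoiding 39 in any single one — so 6841 is tight.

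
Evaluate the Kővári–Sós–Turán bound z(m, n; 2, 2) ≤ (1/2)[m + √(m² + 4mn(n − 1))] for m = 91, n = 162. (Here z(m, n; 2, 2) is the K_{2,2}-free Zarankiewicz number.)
z(91, 162; 2, 2) ≤ (1/2)[91 + √(91² + 4·91·162·161)] = (1/2)[91 + √9502129] = 1586.7762

Kővári–Sós–Turán: let r_1, ..., r_91 be the row sums and z = Σ r_i the total number of 1s. Each pair of columns can share at most one row with both entries 1 (else a 2×2 all-ones block appears), so Σ_i C(r_i, 2) ≤ C(162, 2) = 13041. By convexity Σ_i C(r_i, 2) ≥ 91·C(z/91, 2) = z(z − 91)/(2·91), giving z² − 91z − 91·162·161 ≤ 0 and hence z ≤ (1/2)[91 + √(8281 + 4·2373462)] = (1/2)[91 + √9502129] ≈ (1/2)(91 + 3082.5524) = 1586.7762.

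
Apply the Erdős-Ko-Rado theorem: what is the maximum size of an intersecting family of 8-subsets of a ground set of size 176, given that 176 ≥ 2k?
max |F| = C(175, 7) = 883208107275

The Erdős-Ko-Rado theorem states: for n ≥ 2k, an intersecting family of k-subsets of an n-element set has size at most C(n − 1, k − 1), with equality for 'star' families {A ⊆ [n] : |A| = k, i ∈ A} (fix an element i). For n = 176, k = 8: C(175, 7) = 883208107275.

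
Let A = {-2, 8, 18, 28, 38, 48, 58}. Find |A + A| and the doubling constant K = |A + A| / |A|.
K = |A + A| / |A| = 13/7

Enumerate A + A = {a + b : a, b ∈ A}. With |A| = 7, there are |A|^2 = 49 ordered sum pairs; collecting distinct values, A + A = {-4, 6, 16, 26, 36, 46, 56, 66, 76, 86, 96, 106, 116}, so |A + A| = 13. Thus K = 13/7. Here |A + A| = 2|A| − 1 = 13, the minimum possible — so K = 13/7 is minimal, which holds iff A is an arithmetic progression.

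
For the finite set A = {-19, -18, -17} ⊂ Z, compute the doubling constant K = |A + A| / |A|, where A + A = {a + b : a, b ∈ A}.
K = |A + A| / |A| = 5/3

Enumerate A + A = {a + b : a, b ∈ A}. With |A| = 3, there are |A|^2 = 9 ordered sum pairs; collecting distinct values, A + A = {-38, -37, -36, -35, -34}, so |A + A| = 5. Thus K = 5/3. Here |A + A| = 2|A| − 1 = 5, the minimum possible — so K = 5/3 is minimal, which holds iff A is an arithmetic progression.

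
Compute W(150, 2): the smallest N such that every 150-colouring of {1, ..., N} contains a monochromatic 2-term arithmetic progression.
W(150, 2) = 150 + 1 = 151

A 2-term AP is any pair of integers, so a monochromatic 2-AP exists iff some colour is used at least twice. With 150 colours, the colouring i ↦ i on {1, ..., 150} uses each colour once, avoiding any monochromatic pair, so W(150, 2) > 150. For {1, ..., 151}, pigeonhole forces two integers of the same colour, which form a monochromatic 2-AP. Hence W(150, 2) = 151.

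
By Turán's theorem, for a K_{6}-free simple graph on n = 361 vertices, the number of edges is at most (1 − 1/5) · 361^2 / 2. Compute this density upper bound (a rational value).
Turán density bound = (4/5) · 361^2/2 = 260642/5 ≈ 52128.4

Turán's theorem: ex(n, K_{r+1}) is achieved by the complete r-partite Turán graph T(n, r) with parts as balanced as possible, and is at most (1 − 1/r) · n^2/2. For r = 5, n = 361: the density bound is (4/5) · 130321/2 = 260642/5 ≈ 52128.4. The integer-valued extremum is e(T(361, 5)) = 52128, which is strictly less than the density bound 260642/5 since 5 ∤ 361 (the parts of T(361, 5) cannot all be equal).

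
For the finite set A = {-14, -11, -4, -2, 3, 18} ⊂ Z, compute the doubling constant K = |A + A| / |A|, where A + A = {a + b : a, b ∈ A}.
K = |A + A| / |A| = 20/6 = 10/3

Enumerate A + A = {a + b : a, b ∈ A}. With |A| = 6, there are |A|^2 = 36 ordered sum pairs; collecting distinct values, A + A = {-28, -25, -22, -18, -16, -15, -13, -11, -8, -6, -4, -1, 1, 4, 6, 7, 14, 16, 21, 36}, so |A + A| = 20. Thus K = 20/6 = 10/3. For comparison, the minimum possible |A + A| over all 6-element sets is 2·6 − 1 = 11 (so min K = 11/6), attained only by arithmetic progressions.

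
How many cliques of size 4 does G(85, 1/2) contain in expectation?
E[# K_4] = C(85, 4) · (1/2)^C(4, 2) = 2024785 / 2^6 = 31637.265625

For each 4-subset S of vertices (there are C(85, 4) = 2024785 such S), let X_S = 1 if S induces a K_4 (all C(4, 2) = 6 edges present). Then P(X_S = 1) = (1/2)^6 = 1/64. By linearity of expectation, E[# K_4] = C(85, 4) · (1/2)^6 = 2024785 / 64 = 31637.265625.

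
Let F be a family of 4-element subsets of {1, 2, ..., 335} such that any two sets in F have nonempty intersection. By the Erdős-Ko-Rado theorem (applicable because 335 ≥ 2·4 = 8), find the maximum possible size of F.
max |F| = C(334, 3) = 6154284

Erdős-Ko-Rado (1961): when n ≥ 2k, max |F| = C(n−1, k−1). The bound is attained by the star {A : i ∈ A} for any fixed i ∈ [n]. Here C(335−1, 4−1) = C(334, 3) = 6154284.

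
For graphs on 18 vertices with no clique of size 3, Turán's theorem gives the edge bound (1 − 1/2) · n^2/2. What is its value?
Turán density bound = (1/2) · 18^2/2 = 81

Turán's theorem: ex(n, K_{r+1}) is achieved by the complete r-partite Turán graph T(n, r) with parts as balanced as possible, and is at most (1 − 1/r) · n^2/2. For r = 2, n = 18: the density bound is (1/2) · 324/2 = 81. Since 2 ∣ 18, the Turán graph T(18, 2) has parts of equal size 9, and its edge count e(T(18, 2)) = 81 attains the density bound exactly.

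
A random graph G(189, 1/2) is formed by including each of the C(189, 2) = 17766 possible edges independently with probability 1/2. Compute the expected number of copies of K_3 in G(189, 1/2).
E[# K_3] = C(189, 3) · (1/2)^C(3, 2) = 1107414 / 2^3 = 553707/4 = 138426.75

For each 3-subset S of vertices (there are C(189, 3) = 1107414 such S), let X_S = 1 if S induces a K_3 (all C(3, 2) = 3 edges present). Then P(X_S = 1) = (1/2)^3 = 1/8. By linearity of expectation, E[# K_3] = C(189, 3) · (1/2)^3 = 1107414 / 8 = 553707/4 = 138426.75.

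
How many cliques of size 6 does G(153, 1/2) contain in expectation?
E[# K_6] = C(153, 6) · (1/2)^C(6, 2) = 16133132940 / 2^15 = 4033283235/8192 ≈ 492344.144897

For each 6-subset S of vertices (there are C(153, 6) = 16133132940 such S), let X_S = 1 if S induces a K_6 (all C(6, 2) = 15 edges present). Then P(X_S = 1) = (1/2)^15 = 1/32768. By linearity of expectation, E[# K_6] = C(153, 6) · (1/2)^15 = 16133132940 / 32768 = 4033283235/8192 ≈ 492344.144897.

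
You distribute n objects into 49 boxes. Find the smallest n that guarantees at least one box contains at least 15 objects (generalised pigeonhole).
n = (15 − 1)·49 + 1 = 687

By the generalised pigeonhole principle, to guarantee some box contains ≥ r objects we need more than (r − 1) · k objects total. Threshold: n = (r − 1) · k + 1. With r = 15 and k = 49: n = 14 · 49 + 1 = 686 + 1 = 687. For n = 686 = 14 · 49, we can put exactly 14 objects in every box, avoiding 15 in any single one — so 687 is tight.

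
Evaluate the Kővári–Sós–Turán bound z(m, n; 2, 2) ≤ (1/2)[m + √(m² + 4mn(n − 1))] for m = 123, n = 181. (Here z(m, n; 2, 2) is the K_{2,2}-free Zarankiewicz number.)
z(123, 181; 2, 2) ≤ (1/2)[123 + √(123² + 4·123·181·180)] = (1/2)[123 + √16044489] = 2064.2786

Kővári–Sós–Turán: let r_1, ..., r_123 be the row sums and z = Σ r_i the total number of 1s. Each pair of columns can share at most one row with both entries 1 (else a 2×2 all-ones block appears), so Σ_i C(r_i, 2) ≤ C(181, 2) = 16290. By convexity Σ_i C(r_i, 2) ≥ 123·C(z/123, 2) = z(z − 123)/(2·123), giving z² − 123z − 123·181·180 ≤ 0 and hence z ≤ (1/2)[123 + √(15129 + 4·4007340)] = (1/2)[123 + √16044489] ≈ (1/2)(123 + 4005.5573) = 2064.2786.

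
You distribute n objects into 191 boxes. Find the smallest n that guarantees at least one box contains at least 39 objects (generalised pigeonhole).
n = (39 − 1)·191 + 1 = 7259

By the generalised pigeonhole principle, to guarantee some box contains ≥ r objects we need more than (r − 1) · k objects total. Threshold: n = (r − 1) · k + 1. With r = 39 and k = 191: n = 38 · 191 + 1 = 7258 + 1 = 7259. For n = 7258 = 38 · 191, we can put exactly 38 objects in every box, avoiding 39 in any single one — so 7259 is tight.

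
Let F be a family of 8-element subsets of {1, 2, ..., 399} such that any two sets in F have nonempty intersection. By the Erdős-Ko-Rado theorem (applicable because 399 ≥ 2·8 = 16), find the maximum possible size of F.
max |F| = C(398, 7) = 297652930822632

Erdős-Ko-Rado (1961): when n ≥ 2k, max |F| = C(n−1, k−1). The bound is attained by the star {A : i ∈ A} for any fixed i ∈ [n]. Here C(399−1, 8−1) = C(398, 7) = 297652930822632.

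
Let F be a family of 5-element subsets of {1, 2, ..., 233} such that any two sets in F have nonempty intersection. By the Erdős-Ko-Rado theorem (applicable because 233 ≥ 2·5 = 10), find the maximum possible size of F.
max |F| = C(232, 4) = 117612110

The Erdős-Ko-Rado theorem states: for n ≥ 2k, an intersecting family of k-subsets of an n-element set has size at most C(n − 1, k − 1), with equality for 'star' families {A ⊆ [n] : |A| = k, i ∈ A} (fix an element i). For n = 233, k = 5: C(232, 4) = 117612110.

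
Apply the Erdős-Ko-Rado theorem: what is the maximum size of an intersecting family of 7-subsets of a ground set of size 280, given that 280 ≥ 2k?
max |F| = C(279, 6) = 620566904595

The Erdős-Ko-Rado theorem states: for n ≥ 2k, an intersecting family of k-subsets of an n-element set has size at most C(n − 1, k − 1), with equality for 'star' families {A ⊆ [n] : |A| = k, i ∈ A} (fix an element i). For n = 280, k = 7: C(279, 6) = 620566904595.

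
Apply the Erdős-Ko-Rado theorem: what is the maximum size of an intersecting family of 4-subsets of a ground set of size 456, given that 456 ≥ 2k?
max |F| = C(455, 3) = 15596035

Erdős-Ko-Rado (1961): when n ≥ 2k, max |F| = C(n−1, k−1). The bound is attained by the star {A : i ∈ A} for any fixed i ∈ [n]. Here C(456−1, 4−1) = C(455, 3) = 15596035.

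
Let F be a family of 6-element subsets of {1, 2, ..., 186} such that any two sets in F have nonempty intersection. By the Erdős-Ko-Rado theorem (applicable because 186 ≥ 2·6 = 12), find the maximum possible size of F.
max |F| = C(185, 5) = 1710052162

Erdős-Ko-Rado (1961): when n ≥ 2k, max |F| = C(n−1, k−1). The bound is attained by the star {A : i ∈ A} for any fixed i ∈ [n]. Here C(186−1, 6−1) = C(185, 5) = 1710052162.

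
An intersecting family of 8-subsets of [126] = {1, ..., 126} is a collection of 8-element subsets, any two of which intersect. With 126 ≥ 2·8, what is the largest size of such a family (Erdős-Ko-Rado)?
max |F| = C(125, 7) = 79740633500

The Erdős-Ko-Rado theorem states: for n ≥ 2k, an intersecting family of k-subsets of an n-element set has size at most C(n − 1, k − 1), with equality for 'star' families {A ⊆ [n] : |A| = k, i ∈ A} (fix an element i). For n = 126, k = 8: C(125, 7) = 79740633500.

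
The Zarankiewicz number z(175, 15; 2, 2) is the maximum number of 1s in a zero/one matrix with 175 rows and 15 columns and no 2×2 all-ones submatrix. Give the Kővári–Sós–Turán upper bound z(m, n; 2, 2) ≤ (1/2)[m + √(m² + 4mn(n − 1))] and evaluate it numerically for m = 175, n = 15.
z(175, 15; 2, 2) ≤ (1/2)[175 + √(175² + 4·175·15·14)] = (1/2)[175 + √177625] = 298.2279

Kővári–Sós–Turán: let r_1, ..., r_175 be the row sums and z = Σ r_i the total number of 1s. Each pair of columns can share at most one row with both entries 1 (else a 2×2 all-ones block appears), so Σ_i C(r_i, 2) ≤ C(15, 2) = 105. By convexity Σ_i C(r_i, 2) ≥ 175·C(z/175, 2) = z(z − 175)/(2·175), giving z² − 175z − 175·15·14 ≤ 0 and hence z ≤ (1/2)[175 + √(30625 + 4·36750)] = (1/2)[175 + √177625] ≈ (1/2)(175 + 421.4558) = 298.2279.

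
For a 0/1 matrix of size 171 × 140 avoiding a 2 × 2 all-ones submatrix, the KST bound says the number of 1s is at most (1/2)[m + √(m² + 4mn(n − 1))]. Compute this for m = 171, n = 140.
z(171, 140; 2, 2) ≤ (1/2)[171 + √(171² + 4·171·140·139)] = (1/2)[171 + √13339881] = 1911.6901

Kővári–Sós–Turán: let r_1, ..., r_171 be the row sums and z = Σ r_i the total number of 1s. Each pair of columns can share at most one row with both entries 1 (else a 2×2 all-ones block appears), so Σ_i C(r_i, 2) ≤ C(140, 2) = 9730. By convexity Σ_i C(r_i, 2) ≥ 171·C(z/171, 2) = z(z − 171)/(2·171), giving z² − 171z − 171·140·139 ≤ 0 and hence z ≤ (1/2)[171 + √(29241 + 4·3327660)] = (1/2)[171 + √13339881] ≈ (1/2)(171 + 3652.3802) = 1911.6901.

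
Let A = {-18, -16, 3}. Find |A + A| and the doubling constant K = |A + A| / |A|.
K = |A + A| / |A| = 6/3 = 2

Enumerate A + A = {a + b : a, b ∈ A}. With |A| = 3, there are |A|^2 = 9 ordered sum pairs; collecting distinct values, A + A = {-36, -34, -32, -15, -13, 6}, so |A + A| = 6. Thus K = 6/3 = 2. For comparison, the minimum possible |A + A| over all 3-element sets is 2·3 − 1 = 5 (so min K = 5/3), attained only by arithmetic progressions.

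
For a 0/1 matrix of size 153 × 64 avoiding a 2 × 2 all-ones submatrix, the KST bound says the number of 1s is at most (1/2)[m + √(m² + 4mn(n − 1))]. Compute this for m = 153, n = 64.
z(153, 64; 2, 2) ≤ (1/2)[153 + √(153² + 4·153·64·63)] = (1/2)[153 + √2490993] = 865.644

Kővári–Sós–Turán: let r_1, ..., r_153 be the row sums and z = Σ r_i the total number of 1s. Each pair of columns can share at most one row with both entries 1 (else a 2×2 all-ones block appears), so Σ_i C(r_i, 2) ≤ C(64, 2) = 2016. By convexity Σ_i C(r_i, 2) ≥ 153·C(z/153, 2) = z(z − 153)/(2·153), giving z² − 153z − 153·64·63 ≤ 0 and hence z ≤ (1/2)[153 + √(23409 + 4·616896)] = (1/2)[153 + √2490993] ≈ (1/2)(153 + 1578.288) = 865.644.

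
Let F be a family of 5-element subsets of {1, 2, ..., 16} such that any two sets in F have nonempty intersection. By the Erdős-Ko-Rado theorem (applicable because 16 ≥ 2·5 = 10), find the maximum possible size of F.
max |F| = C(15, 4) = 1365

Erdős-Ko-Rado (1961): when n ≥ 2k, max |F| = C(n−1, k−1). The bound is attained by the star {A : i ∈ A} for any fixed i ∈ [n]. Here C(16−1, 5−1) = C(15, 4) = 1365.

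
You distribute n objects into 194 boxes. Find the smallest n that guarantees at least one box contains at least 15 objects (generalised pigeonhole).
n = (15 − 1)·194 + 1 = 2717

By the generalised pigeonhole principle, to guarantee some box contains ≥ r objects we need more than (r − 1) · k objects total. Threshold: n = (r − 1) · k + 1. With r = 15 and k = 194: n = 14 · 194 + 1 = 2716 + 1 = 2717. For n = 2716 = 14 · 194, we can put exactly 14 objects in every box, avoiding 15 in any single one — so 2717 is tight.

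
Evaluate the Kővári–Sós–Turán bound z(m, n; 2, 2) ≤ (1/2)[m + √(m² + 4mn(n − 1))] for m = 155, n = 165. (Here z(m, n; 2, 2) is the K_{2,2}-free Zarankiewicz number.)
z(155, 165; 2, 2) ≤ (1/2)[155 + √(155² + 4·155·165·164)] = (1/2)[155 + √16801225] = 2126.9649

Kővári–Sós–Turán: let r_1, ..., r_155 be the row sums and z = Σ r_i the total number of 1s. Each pair of columns can share at most one row with both entries 1 (else a 2×2 all-ones block appears), so Σ_i C(r_i, 2) ≤ C(165, 2) = 13530. By convexity Σ_i C(r_i, 2) ≥ 155·C(z/155, 2) = z(z − 155)/(2·155), giving z² − 155z − 155·165·164 ≤ 0 and hence z ≤ (1/2)[155 + √(24025 + 4·4194300)] = (1/2)[155 + √16801225] ≈ (1/2)(155 + 4098.9297) = 2126.9649.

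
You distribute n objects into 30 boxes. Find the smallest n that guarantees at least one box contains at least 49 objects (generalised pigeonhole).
n = (49 − 1)·30 + 1 = 1441

By the generalised pigeonhole principle, to guarantee some box contains ≥ r objects we need more than (r − 1) · k objects total. Threshold: n = (r − 1) · k + 1. With r = 49 and k = 30: n = 48 · 30 + 1 = 1440 + 1 = 1441. For n = 1440 = 48 · 30, we can put exactly 48 objects in every box, avoiding 49 in any single one — so 1441 is tight.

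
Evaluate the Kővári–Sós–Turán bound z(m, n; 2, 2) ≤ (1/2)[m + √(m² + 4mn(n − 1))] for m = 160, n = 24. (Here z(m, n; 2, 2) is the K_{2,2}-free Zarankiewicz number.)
z(160, 24; 2, 2) ≤ (1/2)[160 + √(160² + 4·160·24·23)] = (1/2)[160 + √378880] = 387.7661

Kővári–Sós–Turán: let r_1, ..., r_160 be the row sums and z = Σ r_i the total number of 1s. Each pair of columns can share at most one row with both entries 1 (else a 2×2 all-ones block appears), so Σ_i C(r_i, 2) ≤ C(24, 2) = 276. By convexity Σ_i C(r_i, 2) ≥ 160·C(z/160, 2) = z(z − 160)/(2·160), giving z² − 160z − 160·24·23 ≤ 0 and hence z ≤ (1/2)[160 + √(25600 + 4·88320)] = (1/2)[160 + √378880] ≈ (1/2)(160 + 615.5323) = 387.7661.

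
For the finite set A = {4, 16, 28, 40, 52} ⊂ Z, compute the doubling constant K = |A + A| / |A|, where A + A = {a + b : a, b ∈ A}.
K = |A + A| / |A| = 9/5

Enumerate A + A = {a + b : a, b ∈ A}. With |A| = 5, there are |A|^2 = 25 ordered sum pairs; collecting distinct values, A + A = {8, 20, 32, 44, 56, 68, 80, 92, 104}, so |A + A| = 9. Thus K = 9/5. Here |A + A| = 2|A| − 1 = 9, the minimum possible — so K = 9/5 is minimal, which holds iff A is an arithmetic progression.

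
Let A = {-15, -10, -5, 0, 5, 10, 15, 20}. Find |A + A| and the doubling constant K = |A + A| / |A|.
K = |A + A| / |A| = 15/8

Enumerate A + A = {a + b : a, b ∈ A}. With |A| = 8, there are |A|^2 = 64 ordered sum pairs; collecting distinct values, A + A = {-30, -25, -20, -15, -10, -5, 0, 5, 10, 15, 20, 25, 30, 35, 40}, so |A + A| = 15. Thus K = 15/8. Here |A + A| = 2|A| − 1 = 15, the minimum possible — so K = 15/8 is minimal, which holds iff A is an arithmetic progression.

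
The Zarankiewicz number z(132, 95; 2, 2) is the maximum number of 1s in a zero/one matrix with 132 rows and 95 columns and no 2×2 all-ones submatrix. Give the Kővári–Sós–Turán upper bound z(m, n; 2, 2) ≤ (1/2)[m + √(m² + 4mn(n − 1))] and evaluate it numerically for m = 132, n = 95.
z(132, 95; 2, 2) ≤ (1/2)[132 + √(132² + 4·132·95·94)] = (1/2)[132 + √4732464] = 1153.7114

Kővári–Sós–Turán: let r_1, ..., r_132 be the row sums and z = Σ r_i the total number of 1s. Each pair of columns can share at most one row with both entries 1 (else a 2×2 all-ones block appears), so Σ_i C(r_i, 2) ≤ C(95, 2) = 4465. By convexity Σ_i C(r_i, 2) ≥ 132·C(z/132, 2) = z(z − 132)/(2·132), giving z² − 132z − 132·95·94 ≤ 0 and hence z ≤ (1/2)[132 + √(17424 + 4·1178760)] = (1/2)[132 + √4732464] ≈ (1/2)(132 + 2175.4227) = 1153.7114.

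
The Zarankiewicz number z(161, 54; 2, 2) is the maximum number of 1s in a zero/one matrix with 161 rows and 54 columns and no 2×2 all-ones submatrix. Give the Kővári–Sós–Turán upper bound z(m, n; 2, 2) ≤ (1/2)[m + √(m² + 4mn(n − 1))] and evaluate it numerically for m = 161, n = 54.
z(161, 54; 2, 2) ≤ (1/2)[161 + √(161² + 4·161·54·53)] = (1/2)[161 + √1869049] = 764.0658

Kővári–Sós–Turán: let r_1, ..., r_161 be the row sums and z = Σ r_i the total number of 1s. Each pair of columns can share at most one row with both entries 1 (else a 2×2 all-ones block appears), so Σ_i C(r_i, 2) ≤ C(54, 2) = 1431. By convexity Σ_i C(r_i, 2) ≥ 161·C(z/161, 2) = z(z − 161)/(2·161), giving z² − 161z − 161·54·53 ≤ 0 and hence z ≤ (1/2)[161 + √(25921 + 4·460782)] = (1/2)[161 + √1869049] ≈ (1/2)(161 + 1367.1317) = 764.0658.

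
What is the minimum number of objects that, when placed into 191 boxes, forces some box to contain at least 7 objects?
n = (7 − 1)·191 + 1 = 1147

By the generalised pigeonhole principle, to guarantee some box contains ≥ r objects we need more than (r − 1) · k objects total. Threshold: n = (r − 1) · k + 1. With r = 7 and k = 191: n = 6 · 191 + 1 = 1146 + 1 = 1147. For n = 1146 = 6 · 191, we can put exactly 6 objects in every box, avoiding 7 in any single one — so 1147 is tight.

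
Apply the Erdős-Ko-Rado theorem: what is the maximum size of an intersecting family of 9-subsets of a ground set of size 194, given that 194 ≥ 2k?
max |F| = C(193, 8) = 41219164704168

Erdős-Ko-Rado (1961): when n ≥ 2k, max |F| = C(n−1, k−1). The bound is attained by the star {A : i ∈ A} for any fixed i ∈ [n]. Here C(194−1, 9−1) = C(193, 8) = 41219164704168.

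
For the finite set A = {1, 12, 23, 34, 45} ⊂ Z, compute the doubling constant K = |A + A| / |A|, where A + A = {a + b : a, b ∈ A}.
K = |A + A| / |A| = 9/5

Enumerate A + A = {a + b : a, b ∈ A}. With |A| = 5, there are |A|^2 = 25 ordered sum pairs; collecting distinct values, A + A = {2, 13, 24, 35, 46, 57, 68, 79, 90}, so |A + A| = 9. Thus K = 9/5. Here |A + A| = 2|A| − 1 = 9, the minimum possible — so K = 9/5 is minimal, which holds iff A is an arithmetic progression.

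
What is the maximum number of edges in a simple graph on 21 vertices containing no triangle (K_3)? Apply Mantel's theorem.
ex(21, K_3) = ⌊21^2/4⌋ = 110

Mantel (1907): a triangle-free graph on n vertices has at most ⌊n^2/4⌋ edges, with equality for the complete bipartite graph K_{⌊n/2⌋, ⌈n/2⌉}. For n = 21: ⌊21^2/4⌋ = ⌊441/4⌋ = 110. The extremal graph is K_{10, 11}, which has 10·11 = 110 edges.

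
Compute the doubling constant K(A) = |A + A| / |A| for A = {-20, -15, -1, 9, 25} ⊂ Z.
K = |A + A| / |A| = 15/5 = 3

Enumerate A + A = {a + b : a, b ∈ A}. With |A| = 5, there are |A|^2 = 25 ordered sum pairs; collecting distinct values, A + A = {-40, -35, -30, -21, -16, -11, -6, -2, 5, 8, 10, 18, 24, 34, 50}, so |A + A| = 15. Thus K = 15/5 = 3. For comparison, the minimum possible |A + A| over all 5-element sets is 2·5 − 1 = 9 (so min K = 9/5), attained only by arithmetic progressions.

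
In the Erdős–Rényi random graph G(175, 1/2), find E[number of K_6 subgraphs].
E[# K_6] = C(175, 6) · (1/2)^C(6, 2) = 36582584325 / 2^15 ≈ 1116411.875153

For each 6-subset S of vertices (there are C(175, 6) = 36582584325 such S), let X_S = 1 if S induces a K_6 (all C(6, 2) = 15 edges present). Then P(X_S = 1) = (1/2)^15 = 1/32768. By linearity of expectation, E[# K_6] = C(175, 6) · (1/2)^15 = 36582584325 / 32768 ≈ 1116411.875153.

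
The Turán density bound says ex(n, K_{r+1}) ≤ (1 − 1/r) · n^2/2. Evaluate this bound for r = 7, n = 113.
Turán density bound = (6/7) · 113^2/2 = 38307/7 ≈ 5472.4286

Turán's theorem: ex(n, K_{r+1}) is achieved by the complete r-partite Turán graph T(n, r) with parts as balanced as possible, and is at most (1 − 1/r) · n^2/2. For r = 7, n = 113: the density bound is (6/7) · 12769/2 = 38307/7 ≈ 5472.4286. The integer-valued extremum is e(T(113, 7)) = 5472, which is strictly less than the density bound 38307/7 since 7 ∤ 113 (the parts of T(113, 7) cannot all be equal).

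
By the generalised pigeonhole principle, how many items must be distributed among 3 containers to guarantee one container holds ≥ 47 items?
n = (47 − 1)·3 + 1 = 139

By the generalised pigeonhole principle, to guarantee some box contains ≥ r objects we need more than (r − 1) · k objects total. Threshold: n = (r − 1) · k + 1. With r = 47 and k = 3: n = 46 · 3 + 1 = 138 + 1 = 139. For n = 138 = 46 · 3, we can put exactly 46 objects in every box, avoiding 47 in any single one — so 139 is tight.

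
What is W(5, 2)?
W(5, 2) = 5 + 1 = 6

A 2-term AP is any pair of integers, so a monochromatic 2-AP exists iff some colour is used at least twice. With 5 colours, the colouring i ↦ i on {1, ..., 5} uses each colour once, avoiding any monochromatic pair, so W(5, 2) > 5. For {1, ..., 6}, pigeonhole forces two integers of the same colour, which form a monochromatic 2-AP. Hence W(5, 2) = 6.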